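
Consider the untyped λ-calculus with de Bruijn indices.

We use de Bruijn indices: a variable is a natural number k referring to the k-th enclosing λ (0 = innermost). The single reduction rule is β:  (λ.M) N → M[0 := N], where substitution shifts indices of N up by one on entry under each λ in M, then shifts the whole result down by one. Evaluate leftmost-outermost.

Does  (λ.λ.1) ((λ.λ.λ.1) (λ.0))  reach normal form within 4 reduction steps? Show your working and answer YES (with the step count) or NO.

Answer: YES — reaches normal form λ.λ.λ.1 in 2 ≤ 4 steps

Working:
  start: (λ.λ.1) ((λ.λ.λ.1) (λ.0))
  →1  λ.(λ.λ.λ.1) (λ.0)
  →2  λ.λ.λ.1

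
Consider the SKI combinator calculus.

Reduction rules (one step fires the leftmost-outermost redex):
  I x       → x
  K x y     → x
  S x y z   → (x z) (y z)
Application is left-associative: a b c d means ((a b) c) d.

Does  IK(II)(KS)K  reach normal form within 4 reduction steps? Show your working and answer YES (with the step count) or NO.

Answer: YES — reaches normal form K in 4 ≤ 4 steps

Reduction:
  start: IK(II)(KS)K
  →1  K(II)(KS)K
  →2  IIK
  →3  IK
  →4  K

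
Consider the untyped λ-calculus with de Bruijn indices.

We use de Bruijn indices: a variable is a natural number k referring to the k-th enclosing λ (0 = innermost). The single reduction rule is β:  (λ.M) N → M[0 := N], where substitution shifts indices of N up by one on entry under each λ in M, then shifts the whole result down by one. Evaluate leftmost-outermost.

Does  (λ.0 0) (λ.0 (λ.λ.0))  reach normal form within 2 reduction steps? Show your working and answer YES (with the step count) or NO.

Answer: NO — after 2 steps the term is (λ.0 (λ.λ.0)) (λ.λ.0), not yet normal

Derivation:
  start: (λ.0 0) (λ.0 (λ.λ.0))
  →1  (λ.0 (λ.λ.0)) (λ.0 (λ.λ.0))
  →2  (λ.0 (λ.λ.0)) (λ.λ.0)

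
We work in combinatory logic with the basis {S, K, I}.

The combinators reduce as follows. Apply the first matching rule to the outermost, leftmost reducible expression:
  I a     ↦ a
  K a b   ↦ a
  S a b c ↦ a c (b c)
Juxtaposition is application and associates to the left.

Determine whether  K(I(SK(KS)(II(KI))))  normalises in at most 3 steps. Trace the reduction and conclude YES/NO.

  start: K(I(SK(KS)(II(KI))))
  [1] K(SK(KS)(II(KI)))
  [2] K(K(II(KI))(KS(II(KI))))
  [3] K(II(KI))

Answer: NO — after 3 steps the term is K(II(KI)), not yet normal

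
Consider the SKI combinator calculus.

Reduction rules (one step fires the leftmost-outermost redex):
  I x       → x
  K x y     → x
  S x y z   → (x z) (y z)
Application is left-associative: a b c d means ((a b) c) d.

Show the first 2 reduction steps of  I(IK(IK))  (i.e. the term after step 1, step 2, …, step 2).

Answer: after 2 steps: K(IK)

Derivation:
  start: I(IK(IK))
  [1] IK(IK)
  [2] K(IK)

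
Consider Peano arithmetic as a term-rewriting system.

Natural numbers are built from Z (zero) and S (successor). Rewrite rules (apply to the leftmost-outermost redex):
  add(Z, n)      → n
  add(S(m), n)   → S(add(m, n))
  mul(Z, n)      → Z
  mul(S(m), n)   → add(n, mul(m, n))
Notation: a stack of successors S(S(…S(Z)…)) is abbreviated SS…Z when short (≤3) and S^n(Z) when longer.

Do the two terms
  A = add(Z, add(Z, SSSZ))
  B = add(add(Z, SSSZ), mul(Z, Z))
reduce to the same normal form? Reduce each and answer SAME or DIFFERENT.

Answer: SAME — A ⇓ SSSZ, B ⇓ SSSZ

Derivation:
Term A:
  start: add(Z, add(Z, SSSZ))
  [1] add(Z, SSSZ)
  [2] SSSZ

Term B:
  start: add(add(Z, SSSZ), mul(Z, Z))
  [1] add(SSSZ, mul(Z, Z))
  [2] S(add(SSZ, mul(Z, Z)))
  [3] S(S(add(SZ, mul(Z, Z))))
  [4] S(S(S(add(Z, mul(Z, Z)))))
  [5] S(S(S(mul(Z, Z))))
  [6] SSSZ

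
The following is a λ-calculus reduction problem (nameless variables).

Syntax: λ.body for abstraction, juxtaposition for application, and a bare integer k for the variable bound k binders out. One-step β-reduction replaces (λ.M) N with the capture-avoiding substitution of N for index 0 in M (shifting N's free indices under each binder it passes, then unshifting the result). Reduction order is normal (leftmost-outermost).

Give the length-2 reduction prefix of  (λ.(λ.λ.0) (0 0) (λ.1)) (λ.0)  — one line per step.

  start: (λ.(λ.λ.0) (0 0) (λ.1)) (λ.0)
  →1  (λ.λ.0) ((λ.0) (λ.0)) (λ.λ.0)
  →2  (λ.0) (λ.λ.0)

Answer: after 2 steps: (λ.0) (λ.λ.0)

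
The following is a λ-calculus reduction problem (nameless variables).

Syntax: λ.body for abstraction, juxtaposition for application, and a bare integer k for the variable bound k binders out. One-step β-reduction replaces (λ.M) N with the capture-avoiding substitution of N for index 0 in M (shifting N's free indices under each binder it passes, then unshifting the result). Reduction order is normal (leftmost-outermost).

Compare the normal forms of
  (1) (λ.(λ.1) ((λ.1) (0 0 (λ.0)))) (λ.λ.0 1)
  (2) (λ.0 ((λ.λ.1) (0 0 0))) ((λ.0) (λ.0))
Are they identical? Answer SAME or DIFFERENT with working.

Answer: DIFFERENT — A ⇓ λ.λ.0 1, B ⇓ λ.λ.0

Reduction:
Term A:
  start: (λ.(λ.1) ((λ.1) (0 0 (λ.0)))) (λ.λ.0 1)
  step 1: (λ.λ.λ.0 1) ((λ.λ.λ.0 1) ((λ.λ.0 1) (λ.λ.0 1) (λ.0)))
  step 2: λ.λ.0 1

Term B:
  start: (λ.0 ((λ.λ.1) (0 0 0))) ((λ.0) (λ.0))
  step 1: (λ.0) (λ.0) ((λ.λ.1) ((λ.0) (λ.0) ((λ.0) (λ.0)) ((λ.0) (λ.0))))
  step 2: (λ.0) ((λ.λ.1) ((λ.0) (λ.0) ((λ.0) (λ.0)) ((λ.0) (λ.0))))
  step 3: (λ.λ.1) ((λ.0) (λ.0) ((λ.0) (λ.0)) ((λ.0) (λ.0)))
  step 4: λ.(λ.0) (λ.0) ((λ.0) (λ.0)) ((λ.0) (λ.0))
  step 5: λ.(λ.0) ((λ.0) (λ.0)) ((λ.0) (λ.0))
  step 6: λ.(λ.0) (λ.0) ((λ.0) (λ.0))
  step 7: λ.(λ.0) ((λ.0) (λ.0))
  step 8: λ.(λ.0) (λ.0)
  step 9: λ.λ.0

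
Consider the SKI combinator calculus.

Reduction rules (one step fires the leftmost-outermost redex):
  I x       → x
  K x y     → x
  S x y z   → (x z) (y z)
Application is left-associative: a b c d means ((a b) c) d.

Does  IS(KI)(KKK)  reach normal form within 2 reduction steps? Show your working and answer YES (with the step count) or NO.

Answer: YES — reaches normal form S(KI)K in 2 ≤ 2 steps

Reduction:
  start: IS(KI)(KKK)
  step 1: S(KI)(KKK)
  step 2: S(KI)K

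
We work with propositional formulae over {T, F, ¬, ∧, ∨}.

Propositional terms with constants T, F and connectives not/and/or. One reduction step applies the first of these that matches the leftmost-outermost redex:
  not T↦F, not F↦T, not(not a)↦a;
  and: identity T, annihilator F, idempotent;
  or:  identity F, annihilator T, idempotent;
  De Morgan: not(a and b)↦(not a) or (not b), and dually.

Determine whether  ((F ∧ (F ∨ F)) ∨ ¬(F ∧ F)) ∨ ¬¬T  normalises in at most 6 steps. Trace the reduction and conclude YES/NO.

  start: ((F ∧ (F ∨ F)) ∨ ¬(F ∧ F)) ∨ ¬¬T
  →1  (F ∨ ¬(F ∧ F)) ∨ ¬¬T
  →2  ¬(F ∧ F) ∨ ¬¬T
  →3  (¬F ∨ ¬F) ∨ ¬¬T
  →4  ¬F ∨ ¬¬T
  →5  T ∨ ¬¬T
  →6  T

Answer: YES — reaches normal form T in 6 ≤ 6 steps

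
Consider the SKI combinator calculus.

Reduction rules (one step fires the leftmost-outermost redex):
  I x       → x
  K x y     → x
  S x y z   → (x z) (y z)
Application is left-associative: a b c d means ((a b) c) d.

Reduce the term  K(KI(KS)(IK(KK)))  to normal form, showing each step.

Answer: normal form = K(K(KK))  (in 3 steps)

Working:
  start: K(KI(KS)(IK(KK)))
  step 1: K(I(IK(KK)))
  step 2: K(IK(KK))
  step 3: K(K(KK))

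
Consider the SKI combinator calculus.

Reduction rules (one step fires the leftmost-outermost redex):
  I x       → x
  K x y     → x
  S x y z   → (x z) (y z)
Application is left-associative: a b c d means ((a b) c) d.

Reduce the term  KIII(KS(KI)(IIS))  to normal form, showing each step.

  start: KIII(KS(KI)(IIS))
  [1] II(KS(KI)(IIS))
  [2] I(KS(KI)(IIS))
  [3] KS(KI)(IIS)
  [4] S(IIS)
  [5] S(IS)
  [6] SS

Answer: normal form = SS  (in 6 steps)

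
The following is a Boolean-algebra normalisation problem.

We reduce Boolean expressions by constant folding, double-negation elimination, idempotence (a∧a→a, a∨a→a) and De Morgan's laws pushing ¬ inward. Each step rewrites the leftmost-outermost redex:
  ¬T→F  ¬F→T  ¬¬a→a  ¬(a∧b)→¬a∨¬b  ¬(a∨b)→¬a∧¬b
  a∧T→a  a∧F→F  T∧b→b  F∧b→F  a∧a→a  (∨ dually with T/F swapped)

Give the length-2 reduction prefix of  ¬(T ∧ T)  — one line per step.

  start: ¬(T ∧ T)
  [1] ¬T ∨ ¬T
  [2] ¬T

Answer: after 2 steps: ¬T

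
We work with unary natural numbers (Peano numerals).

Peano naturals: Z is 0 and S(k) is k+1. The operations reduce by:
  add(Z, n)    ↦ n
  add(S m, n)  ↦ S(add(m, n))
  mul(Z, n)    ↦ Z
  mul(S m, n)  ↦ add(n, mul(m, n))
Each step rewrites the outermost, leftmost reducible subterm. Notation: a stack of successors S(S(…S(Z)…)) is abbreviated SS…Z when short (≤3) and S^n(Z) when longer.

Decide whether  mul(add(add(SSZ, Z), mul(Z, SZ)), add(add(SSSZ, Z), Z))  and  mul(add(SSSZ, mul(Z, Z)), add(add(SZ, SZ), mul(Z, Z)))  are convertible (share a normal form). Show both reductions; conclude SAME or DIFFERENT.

Term A:
  start: mul(add(add(SSZ, Z), mul(Z, SZ)), add(add(SSSZ, Z), Z))
  step 1: mul(add(S(add(SZ, Z)), mul(Z, SZ)), add(add(SSSZ, Z), Z))
  step 2: mul(S(add(add(SZ, Z), mul(Z, SZ))), add(add(SSSZ, Z), Z))
  step 3: add(add(add(SSSZ, Z), Z), mul(add(add(SZ, Z), mul(Z, SZ)), add(add(SSSZ, Z), Z)))
  step 4: add(add(S(add(SSZ, Z)), Z), mul(add(add(SZ, Z), mul(Z, SZ)), add(add(SSSZ, Z), Z)))
  step 5: add(S(add(add(SSZ, Z), Z)), mul(add(add(SZ, Z), mul(Z, SZ)), add(add(SSSZ, Z), Z)))
  step 6: S(add(add(add(SSZ, Z), Z), mul(add(add(SZ, Z), mul(Z, SZ)), add(add(SSSZ, Z), Z))))
  step 7: S(add(add(S(add(SZ, Z)), Z), mul(add(add(SZ, Z), mul(Z, SZ)), add(add(SSSZ, Z), Z))))
  step 8: S(add(S(add(add(SZ, Z), Z)), mul(add(add(SZ, Z), mul(Z, SZ)), add(add(SSSZ, Z), Z))))
  step 9: S(S(add(add(add(SZ, Z), Z), mul(add(add(SZ, Z), mul(Z, SZ)), add(add(SSSZ, Z), Z)))))
  step 10: S(S(add(add(S(add(Z, Z)), Z), mul(add(add(SZ, Z), mul(Z, SZ)), add(add(SSSZ, Z), Z)))))
  step 11: S(S(add(S(add(add(Z, Z), Z)), mul(add(add(SZ, Z), mul(Z, SZ)), add(add(SSSZ, Z), Z)))))
  step 12: S(S(S(add(add(add(Z, Z), Z), mul(add(add(SZ, Z), mul(Z, SZ)), add(add(SSSZ, Z), Z))))))
  step 13: S(S(S(add(add(Z, Z), mul(add(add(SZ, Z), mul(Z, SZ)), add(add(SSSZ, Z), Z))))))
  step 14: S(S(S(add(Z, mul(add(add(SZ, Z), mul(Z, SZ)), add(add(SSSZ, Z), Z))))))
  step 15: S(S(S(mul(add(add(SZ, Z), mul(Z, SZ)), add(add(SSSZ, Z), Z)))))
  step 16: S(S(S(mul(add(S(add(Z, Z)), mul(Z, SZ)), add(add(SSSZ, Z), Z)))))
  step 17: S(S(S(mul(S(add(add(Z, Z), mul(Z, SZ))), add(add(SSSZ, Z), Z)))))
  step 18: S(S(S(add(add(add(SSSZ, Z), Z), mul(add(add(Z, Z), mul(Z, SZ)), add(add(SSSZ, Z), Z))))))
  step 19: S(S(S(add(add(S(add(SSZ, Z)), Z), mul(add(add(Z, Z), mul(Z, SZ)), add(add(SSSZ, Z), Z))))))
  step 20: S(S(S(add(S(add(add(SSZ, Z), Z)), mul(add(add(Z, Z), mul(Z, SZ)), add(add(SSSZ, Z), Z))))))
  step 21: S(S(S(S(add(add(add(SSZ, Z), Z), mul(add(add(Z, Z), mul(Z, SZ)), add(add(SSSZ, Z), Z)))))))
  step 22: S(S(S(S(add(add(S(add(SZ, Z)), Z), mul(add(add(Z, Z), mul(Z, SZ)), add(add(SSSZ, Z), Z)))))))
  step 23: S(S(S(S(add(S(add(add(SZ, Z), Z)), mul(add(add(Z, Z), mul(Z, SZ)), add(add(SSSZ, Z), Z)))))))
  step 24: S(S(S(S(S(add(add(add(SZ, Z), Z), mul(add(add(Z, Z), mul(Z, SZ)), add(add(SSSZ, Z), Z))))))))
  step 25: S(S(S(S(S(add(add(S(add(Z, Z)), Z), mul(add(add(Z, Z), mul(Z, SZ)), add(add(SSSZ, Z), Z))))))))
  step 26: S(S(S(S(S(add(S(add(add(Z, Z), Z)), mul(add(add(Z, Z), mul(Z, SZ)), add(add(SSSZ, Z), Z))))))))
  step 27: S(S(S(S(S(S(add(add(add(Z, Z), Z), mul(add(add(Z, Z), mul(Z, SZ)), add(add(SSSZ, Z), Z)))))))))
  step 28: S(S(S(S(S(S(add(add(Z, Z), mul(add(add(Z, Z), mul(Z, SZ)), add(add(SSSZ, Z), Z)))))))))
  step 29: S(S(S(S(S(S(add(Z, mul(add(add(Z, Z), mul(Z, SZ)), add(add(SSSZ, Z), Z)))))))))
  step 30: S(S(S(S(S(S(mul(add(add(Z, Z), mul(Z, SZ)), add(add(SSSZ, Z), Z))))))))
  step 31: S(S(S(S(S(S(mul(add(Z, mul(Z, SZ)), add(add(SSSZ, Z), Z))))))))
  step 32: S(S(S(S(S(S(mul(mul(Z, SZ), add(add(SSSZ, Z), Z))))))))
  step 33: S(S(S(S(S(S(mul(Z, add(add(SSSZ, Z), Z))))))))
  step 34: S^6(Z)

Term B:
  start: mul(add(SSSZ, mul(Z, Z)), add(add(SZ, SZ), mul(Z, Z)))
  step 1: mul(S(add(SSZ, mul(Z, Z))), add(add(SZ, SZ), mul(Z, Z)))
  step 2: add(add(add(SZ, SZ), mul(Z, Z)), mul(add(SSZ, mul(Z, Z)), add(add(SZ, SZ), mul(Z, Z))))
  step 3: add(add(S(add(Z, SZ)), mul(Z, Z)), mul(add(SSZ, mul(Z, Z)), add(add(SZ, SZ), mul(Z, Z))))
  step 4: add(S(add(add(Z, SZ), mul(Z, Z))), mul(add(SSZ, mul(Z, Z)), add(add(SZ, SZ), mul(Z, Z))))
  step 5: S(add(add(add(Z, SZ), mul(Z, Z)), mul(add(SSZ, mul(Z, Z)), add(add(SZ, SZ), mul(Z, Z)))))
  step 6: S(add(add(SZ, mul(Z, Z)), mul(add(SSZ, mul(Z, Z)), add(add(SZ, SZ), mul(Z, Z)))))
  step 7: S(add(S(add(Z, mul(Z, Z))), mul(add(SSZ, mul(Z, Z)), add(add(SZ, SZ), mul(Z, Z)))))
  step 8: S(S(add(add(Z, mul(Z, Z)), mul(add(SSZ, mul(Z, Z)), add(add(SZ, SZ), mul(Z, Z))))))
  step 9: S(S(add(mul(Z, Z), mul(add(SSZ, mul(Z, Z)), add(add(SZ, SZ), mul(Z, Z))))))
  step 10: S(S(add(Z, mul(add(SSZ, mul(Z, Z)), add(add(SZ, SZ), mul(Z, Z))))))
  step 11: S(S(mul(add(SSZ, mul(Z, Z)), add(add(SZ, SZ), mul(Z, Z)))))
  step 12: S(S(mul(S(add(SZ, mul(Z, Z))), add(add(SZ, SZ), mul(Z, Z)))))
  step 13: S(S(add(add(add(SZ, SZ), mul(Z, Z)), mul(add(SZ, mul(Z, Z)), add(add(SZ, SZ), mul(Z, Z))))))
  step 14: S(S(add(add(S(add(Z, SZ)), mul(Z, Z)), mul(add(SZ, mul(Z, Z)), add(add(SZ, SZ), mul(Z, Z))))))
  step 15: S(S(add(S(add(add(Z, SZ), mul(Z, Z))), mul(add(SZ, mul(Z, Z)), add(add(SZ, SZ), mul(Z, Z))))))
  step 16: S(S(S(add(add(add(Z, SZ), mul(Z, Z)), mul(add(SZ, mul(Z, Z)), add(add(SZ, SZ), mul(Z, Z)))))))
  step 17: S(S(S(add(add(SZ, mul(Z, Z)), mul(add(SZ, mul(Z, Z)), add(add(SZ, SZ), mul(Z, Z)))))))
  step 18: S(S(S(add(S(add(Z, mul(Z, Z))), mul(add(SZ, mul(Z, Z)), add(add(SZ, SZ), mul(Z, Z)))))))
  step 19: S(S(S(S(add(add(Z, mul(Z, Z)), mul(add(SZ, mul(Z, Z)), add(add(SZ, SZ), mul(Z, Z))))))))
  step 20: S(S(S(S(add(mul(Z, Z), mul(add(SZ, mul(Z, Z)), add(add(SZ, SZ), mul(Z, Z))))))))
  step 21: S(S(S(S(add(Z, mul(add(SZ, mul(Z, Z)), add(add(SZ, SZ), mul(Z, Z))))))))
  step 22: S(S(S(S(mul(add(SZ, mul(Z, Z)), add(add(SZ, SZ), mul(Z, Z)))))))
  step 23: S(S(S(S(mul(S(add(Z, mul(Z, Z))), add(add(SZ, SZ), mul(Z, Z)))))))
  step 24: S(S(S(S(add(add(add(SZ, SZ), mul(Z, Z)), mul(add(Z, mul(Z, Z)), add(add(SZ, SZ), mul(Z, Z))))))))
  step 25: S(S(S(S(add(add(S(add(Z, SZ)), mul(Z, Z)), mul(add(Z, mul(Z, Z)), add(add(SZ, SZ), mul(Z, Z))))))))
  step 26: S(S(S(S(add(S(add(add(Z, SZ), mul(Z, Z))), mul(add(Z, mul(Z, Z)), add(add(SZ, SZ), mul(Z, Z))))))))
  step 27: S(S(S(S(S(add(add(add(Z, SZ), mul(Z, Z)), mul(add(Z, mul(Z, Z)), add(add(SZ, SZ), mul(Z, Z)))))))))
  step 28: S(S(S(S(S(add(add(SZ, mul(Z, Z)), mul(add(Z, mul(Z, Z)), add(add(SZ, SZ), mul(Z, Z)))))))))
  step 29: S(S(S(S(S(add(S(add(Z, mul(Z, Z))), mul(add(Z, mul(Z, Z)), add(add(SZ, SZ), mul(Z, Z)))))))))
  step 30: S(S(S(S(S(S(add(add(Z, mul(Z, Z)), mul(add(Z, mul(Z, Z)), add(add(SZ, SZ), mul(Z, Z))))))))))
  step 31: S(S(S(S(S(S(add(mul(Z, Z), mul(add(Z, mul(Z, Z)), add(add(SZ, SZ), mul(Z, Z))))))))))
  step 32: S(S(S(S(S(S(add(Z, mul(add(Z, mul(Z, Z)), add(add(SZ, SZ), mul(Z, Z))))))))))
  step 33: S(S(S(S(S(S(mul(add(Z, mul(Z, Z)), add(add(SZ, SZ), mul(Z, Z)))))))))
  step 34: S(S(S(S(S(S(mul(mul(Z, Z), add(add(SZ, SZ), mul(Z, Z)))))))))
  step 35: S(S(S(S(S(S(mul(Z, add(add(SZ, SZ), mul(Z, Z)))))))))
  step 36: S^6(Z)

Answer: SAME — A ⇓ S^6(Z), B ⇓ S^6(Z)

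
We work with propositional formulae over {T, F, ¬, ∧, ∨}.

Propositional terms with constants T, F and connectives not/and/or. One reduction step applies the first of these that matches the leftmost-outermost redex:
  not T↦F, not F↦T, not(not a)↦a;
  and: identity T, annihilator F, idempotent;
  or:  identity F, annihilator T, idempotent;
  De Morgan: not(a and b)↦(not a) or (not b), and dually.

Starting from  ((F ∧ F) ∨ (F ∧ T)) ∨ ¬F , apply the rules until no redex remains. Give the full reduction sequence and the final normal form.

Answer: normal form = T  (in 5 steps)

Reduction:
  start: ((F ∧ F) ∨ (F ∧ T)) ∨ ¬F
  [1] (F ∨ (F ∧ T)) ∨ ¬F
  [2] (F ∧ T) ∨ ¬F
  [3] F ∨ ¬F
  [4] ¬F
  [5] T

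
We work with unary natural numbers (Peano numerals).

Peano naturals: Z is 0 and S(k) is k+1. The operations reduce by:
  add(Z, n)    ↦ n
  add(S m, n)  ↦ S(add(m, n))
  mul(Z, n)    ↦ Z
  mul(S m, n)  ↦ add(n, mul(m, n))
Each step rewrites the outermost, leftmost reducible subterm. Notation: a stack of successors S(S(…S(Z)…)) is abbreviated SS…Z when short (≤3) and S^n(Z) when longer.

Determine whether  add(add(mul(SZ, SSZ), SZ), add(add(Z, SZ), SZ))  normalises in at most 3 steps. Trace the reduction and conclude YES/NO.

  start: add(add(mul(SZ, SSZ), SZ), add(add(Z, SZ), SZ))
  [1] add(add(add(SSZ, mul(Z, SSZ)), SZ), add(add(Z, SZ), SZ))
  [2] add(add(S(add(SZ, mul(Z, SSZ))), SZ), add(add(Z, SZ), SZ))
  [3] add(S(add(add(SZ, mul(Z, SSZ)), SZ)), add(add(Z, SZ), SZ))

Answer: NO — after 3 steps the term is add(S(add(add(SZ, mul(Z, SSZ)), SZ)), add(add(Z, SZ), SZ)), not yet normal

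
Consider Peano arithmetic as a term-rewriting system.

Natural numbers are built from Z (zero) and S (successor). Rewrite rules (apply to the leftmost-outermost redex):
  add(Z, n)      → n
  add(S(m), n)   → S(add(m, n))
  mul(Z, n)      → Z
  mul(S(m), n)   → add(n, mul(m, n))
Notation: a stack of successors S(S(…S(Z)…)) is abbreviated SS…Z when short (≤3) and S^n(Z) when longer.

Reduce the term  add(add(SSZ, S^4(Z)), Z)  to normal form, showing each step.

  start: add(add(SSZ, S^4(Z)), Z)
  [1] add(S(add(SZ, S^4(Z))), Z)
  [2] S(add(add(SZ, S^4(Z)), Z))
  [3] S(add(S(add(Z, S^4(Z))), Z))
  [4] S(S(add(add(Z, S^4(Z)), Z)))
  [5] S(S(add(S^4(Z), Z)))
  [6] S(S(S(add(SSSZ, Z))))
  [7] S(S(S(S(add(SSZ, Z)))))
  [8] S(S(S(S(S(add(SZ, Z))))))
  [9] S(S(S(S(S(S(add(Z, Z)))))))
  [10] S^6(Z)

Answer: normal form = S^6(Z)  (in 10 steps)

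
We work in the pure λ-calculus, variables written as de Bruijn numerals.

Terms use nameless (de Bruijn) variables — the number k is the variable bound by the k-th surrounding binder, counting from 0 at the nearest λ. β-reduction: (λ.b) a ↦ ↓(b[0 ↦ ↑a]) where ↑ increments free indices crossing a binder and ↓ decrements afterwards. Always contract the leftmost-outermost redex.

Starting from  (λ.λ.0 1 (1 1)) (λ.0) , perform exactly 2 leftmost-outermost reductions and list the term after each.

Answer: after 2 steps: λ.0 (λ.0) (λ.0)

Derivation:
  start: (λ.λ.0 1 (1 1)) (λ.0)
  [1] λ.0 (λ.0) ((λ.0) (λ.0))
  [2] λ.0 (λ.0) (λ.0)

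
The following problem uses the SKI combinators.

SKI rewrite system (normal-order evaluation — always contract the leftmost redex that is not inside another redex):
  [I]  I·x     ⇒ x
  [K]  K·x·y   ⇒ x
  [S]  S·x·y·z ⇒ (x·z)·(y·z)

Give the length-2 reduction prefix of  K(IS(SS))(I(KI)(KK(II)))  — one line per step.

  start: K(IS(SS))(I(KI)(KK(II)))
  step 1: IS(SS)
  step 2: S(SS)

Answer: after 2 steps: S(SS)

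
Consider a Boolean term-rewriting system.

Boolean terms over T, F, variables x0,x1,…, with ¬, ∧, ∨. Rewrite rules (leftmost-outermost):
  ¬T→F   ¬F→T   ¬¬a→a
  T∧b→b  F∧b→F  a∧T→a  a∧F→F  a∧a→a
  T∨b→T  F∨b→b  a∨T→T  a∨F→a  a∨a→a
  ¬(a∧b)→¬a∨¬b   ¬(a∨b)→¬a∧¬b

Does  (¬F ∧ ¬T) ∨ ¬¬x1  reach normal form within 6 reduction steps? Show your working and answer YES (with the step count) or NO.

Answer: YES — reaches normal form x1 in 5 ≤ 6 steps

Working:
  start: (¬F ∧ ¬T) ∨ ¬¬x1
  [1] (T ∧ ¬T) ∨ ¬¬x1
  [2] ¬T ∨ ¬¬x1
  [3] F ∨ ¬¬x1
  [4] ¬¬x1
  [5] x1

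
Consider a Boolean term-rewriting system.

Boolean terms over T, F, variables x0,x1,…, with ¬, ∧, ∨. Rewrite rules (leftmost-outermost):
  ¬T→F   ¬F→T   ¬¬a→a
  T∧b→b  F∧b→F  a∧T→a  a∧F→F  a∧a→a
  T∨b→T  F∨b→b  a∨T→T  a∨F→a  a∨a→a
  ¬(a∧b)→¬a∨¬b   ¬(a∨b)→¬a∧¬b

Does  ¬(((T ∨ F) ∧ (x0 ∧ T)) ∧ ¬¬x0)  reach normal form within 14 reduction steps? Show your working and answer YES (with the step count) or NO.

Answer: YES — reaches normal form ¬x0 in 11 ≤ 14 steps

Derivation:
  start: ¬(((T ∨ F) ∧ (x0 ∧ T)) ∧ ¬¬x0)
  [1] ¬((T ∨ F) ∧ (x0 ∧ T)) ∨ ¬¬¬x0
  [2] (¬(T ∨ F) ∨ ¬(x0 ∧ T)) ∨ ¬¬¬x0
  [3] ((¬T ∧ ¬F) ∨ ¬(x0 ∧ T)) ∨ ¬¬¬x0
  [4] ((F ∧ ¬F) ∨ ¬(x0 ∧ T)) ∨ ¬¬¬x0
  [5] (F ∨ ¬(x0 ∧ T)) ∨ ¬¬¬x0
  [6] ¬(x0 ∧ T) ∨ ¬¬¬x0
  [7] (¬x0 ∨ ¬T) ∨ ¬¬¬x0
  [8] (¬x0 ∨ F) ∨ ¬¬¬x0
  [9] ¬x0 ∨ ¬¬¬x0
  [10] ¬x0 ∨ ¬x0
  [11] ¬x0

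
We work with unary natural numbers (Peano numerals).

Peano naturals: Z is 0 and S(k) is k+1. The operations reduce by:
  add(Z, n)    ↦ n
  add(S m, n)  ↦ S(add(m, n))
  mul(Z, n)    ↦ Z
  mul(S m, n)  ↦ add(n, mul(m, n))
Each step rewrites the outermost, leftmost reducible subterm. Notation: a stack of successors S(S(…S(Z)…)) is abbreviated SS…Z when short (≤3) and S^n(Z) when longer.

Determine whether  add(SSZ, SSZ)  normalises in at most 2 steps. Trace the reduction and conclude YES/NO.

Answer: NO — after 2 steps the term is S(S(add(Z, SSZ))), not yet normal

Working:
  start: add(SSZ, SSZ)
  →1  S(add(SZ, SSZ))
  →2  S(S(add(Z, SSZ)))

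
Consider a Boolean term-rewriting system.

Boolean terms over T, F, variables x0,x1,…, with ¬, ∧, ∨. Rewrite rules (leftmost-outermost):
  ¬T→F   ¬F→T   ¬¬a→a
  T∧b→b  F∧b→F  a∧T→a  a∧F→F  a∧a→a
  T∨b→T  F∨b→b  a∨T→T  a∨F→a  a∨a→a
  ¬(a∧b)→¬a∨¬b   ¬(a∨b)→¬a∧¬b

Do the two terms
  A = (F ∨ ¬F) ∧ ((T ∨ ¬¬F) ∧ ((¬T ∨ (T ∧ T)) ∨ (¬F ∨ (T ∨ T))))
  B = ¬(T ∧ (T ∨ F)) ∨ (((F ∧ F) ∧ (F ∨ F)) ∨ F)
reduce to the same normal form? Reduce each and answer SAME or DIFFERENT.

Term A:
  start: (F ∨ ¬F) ∧ ((T ∨ ¬¬F) ∧ ((¬T ∨ (T ∧ T)) ∨ (¬F ∨ (T ∨ T))))
  step 1: ¬F ∧ ((T ∨ ¬¬F) ∧ ((¬T ∨ (T ∧ T)) ∨ (¬F ∨ (T ∨ T))))
  step 2: T ∧ ((T ∨ ¬¬F) ∧ ((¬T ∨ (T ∧ T)) ∨ (¬F ∨ (T ∨ T))))
  step 3: (T ∨ ¬¬F) ∧ ((¬T ∨ (T ∧ T)) ∨ (¬F ∨ (T ∨ T)))
  step 4: T ∧ ((¬T ∨ (T ∧ T)) ∨ (¬F ∨ (T ∨ T)))
  step 5: (¬T ∨ (T ∧ T)) ∨ (¬F ∨ (T ∨ T))
  step 6: (F ∨ (T ∧ T)) ∨ (¬F ∨ (T ∨ T))
  step 7: (T ∧ T) ∨ (¬F ∨ (T ∨ T))
  step 8: T ∨ (¬F ∨ (T ∨ T))
  step 9: T

Term B:
  start: ¬(T ∧ (T ∨ F)) ∨ (((F ∧ F) ∧ (F ∨ F)) ∨ F)
  step 1: (¬T ∨ ¬(T ∨ F)) ∨ (((F ∧ F) ∧ (F ∨ F)) ∨ F)
  step 2: (F ∨ ¬(T ∨ F)) ∨ (((F ∧ F) ∧ (F ∨ F)) ∨ F)
  step 3: ¬(T ∨ F) ∨ (((F ∧ F) ∧ (F ∨ F)) ∨ F)
  step 4: (¬T ∧ ¬F) ∨ (((F ∧ F) ∧ (F ∨ F)) ∨ F)
  step 5: (F ∧ ¬F) ∨ (((F ∧ F) ∧ (F ∨ F)) ∨ F)
  step 6: F ∨ (((F ∧ F) ∧ (F ∨ F)) ∨ F)
  step 7: ((F ∧ F) ∧ (F ∨ F)) ∨ F
  step 8: (F ∧ F) ∧ (F ∨ F)
  step 9: F ∧ (F ∨ F)
  step 10: F

Answer: DIFFERENT — A ⇓ T, B ⇓ F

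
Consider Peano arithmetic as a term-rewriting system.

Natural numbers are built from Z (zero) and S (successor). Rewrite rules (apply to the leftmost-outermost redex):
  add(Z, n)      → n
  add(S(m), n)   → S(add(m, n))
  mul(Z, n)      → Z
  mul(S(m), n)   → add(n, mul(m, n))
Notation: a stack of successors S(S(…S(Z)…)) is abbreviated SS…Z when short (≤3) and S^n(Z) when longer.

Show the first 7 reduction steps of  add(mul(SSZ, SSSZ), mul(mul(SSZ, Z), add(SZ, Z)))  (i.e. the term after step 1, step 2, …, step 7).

  start: add(mul(SSZ, SSSZ), mul(mul(SSZ, Z), add(SZ, Z)))
  [1] add(add(SSSZ, mul(SZ, SSSZ)), mul(mul(SSZ, Z), add(SZ, Z)))
  [2] add(S(add(SSZ, mul(SZ, SSSZ))), mul(mul(SSZ, Z), add(SZ, Z)))
  [3] S(add(add(SSZ, mul(SZ, SSSZ)), mul(mul(SSZ, Z), add(SZ, Z))))
  [4] S(add(S(add(SZ, mul(SZ, SSSZ))), mul(mul(SSZ, Z), add(SZ, Z))))
  [5] S(S(add(add(SZ, mul(SZ, SSSZ)), mul(mul(SSZ, Z), add(SZ, Z)))))
  [6] S(S(add(S(add(Z, mul(SZ, SSSZ))), mul(mul(SSZ, Z), add(SZ, Z)))))
  [7] S(S(S(add(add(Z, mul(SZ, SSSZ)), mul(mul(SSZ, Z), add(SZ, Z))))))

Answer: after 7 steps: S(S(S(add(add(Z, mul(SZ, SSSZ)), mul(mul(SSZ, Z), add(SZ, Z))))))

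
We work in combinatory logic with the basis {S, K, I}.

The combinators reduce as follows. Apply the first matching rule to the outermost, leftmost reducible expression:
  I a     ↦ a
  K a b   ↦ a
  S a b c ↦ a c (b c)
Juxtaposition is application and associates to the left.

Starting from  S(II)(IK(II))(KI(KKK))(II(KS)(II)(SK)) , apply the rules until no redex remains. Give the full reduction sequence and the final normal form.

Answer: normal form = S(SK)  (in 12 steps)

Derivation:
  start: S(II)(IK(II))(KI(KKK))(II(KS)(II)(SK))
  →1  II(KI(KKK))(IK(II)(KI(KKK)))(II(KS)(II)(SK))
  →2  I(KI(KKK))(IK(II)(KI(KKK)))(II(KS)(II)(SK))
  →3  KI(KKK)(IK(II)(KI(KKK)))(II(KS)(II)(SK))
  →4  I(IK(II)(KI(KKK)))(II(KS)(II)(SK))
  →5  IK(II)(KI(KKK))(II(KS)(II)(SK))
  →6  K(II)(KI(KKK))(II(KS)(II)(SK))
  →7  II(II(KS)(II)(SK))
  →8  I(II(KS)(II)(SK))
  →9  II(KS)(II)(SK)
  →10  I(KS)(II)(SK)
  →11  KS(II)(SK)
  →12  S(SK)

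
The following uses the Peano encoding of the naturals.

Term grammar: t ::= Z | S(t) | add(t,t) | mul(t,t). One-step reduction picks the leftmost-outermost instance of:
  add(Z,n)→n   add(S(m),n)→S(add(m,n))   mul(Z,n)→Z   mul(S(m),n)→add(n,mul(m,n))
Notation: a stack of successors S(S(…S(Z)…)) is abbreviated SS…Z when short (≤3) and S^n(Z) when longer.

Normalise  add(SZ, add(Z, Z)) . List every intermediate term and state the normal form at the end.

Answer: normal form = SZ  (in 3 steps)

Derivation:
  start: add(SZ, add(Z, Z))
  step 1: S(add(Z, add(Z, Z)))
  step 2: S(add(Z, Z))
  step 3: SZ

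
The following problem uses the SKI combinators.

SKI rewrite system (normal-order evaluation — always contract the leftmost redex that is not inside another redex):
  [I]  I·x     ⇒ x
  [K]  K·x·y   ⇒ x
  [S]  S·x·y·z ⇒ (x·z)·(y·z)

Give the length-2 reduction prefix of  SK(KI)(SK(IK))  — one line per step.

Answer: after 2 steps: SK(IK)

Working:
  start: SK(KI)(SK(IK))
  [1] K(SK(IK))(KI(SK(IK)))
  [2] SK(IK)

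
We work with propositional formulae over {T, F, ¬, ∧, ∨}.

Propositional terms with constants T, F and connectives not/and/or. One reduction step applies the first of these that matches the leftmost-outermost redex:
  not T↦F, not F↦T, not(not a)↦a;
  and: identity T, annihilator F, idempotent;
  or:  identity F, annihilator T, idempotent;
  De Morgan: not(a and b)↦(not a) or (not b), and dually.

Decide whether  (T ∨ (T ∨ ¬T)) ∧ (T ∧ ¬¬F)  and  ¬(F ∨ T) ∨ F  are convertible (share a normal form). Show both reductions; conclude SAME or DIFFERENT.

Answer: SAME — A ⇓ F, B ⇓ F

Working:
Term A:
  start: (T ∨ (T ∨ ¬T)) ∧ (T ∧ ¬¬F)
  step 1: T ∧ (T ∧ ¬¬F)
  step 2: T ∧ ¬¬F
  step 3: ¬¬F
  step 4: F

Term B:
  start: ¬(F ∨ T) ∨ F
  step 1: ¬(F ∨ T)
  step 2: ¬F ∧ ¬T
  step 3: T ∧ ¬T
  step 4: ¬T
  step 5: F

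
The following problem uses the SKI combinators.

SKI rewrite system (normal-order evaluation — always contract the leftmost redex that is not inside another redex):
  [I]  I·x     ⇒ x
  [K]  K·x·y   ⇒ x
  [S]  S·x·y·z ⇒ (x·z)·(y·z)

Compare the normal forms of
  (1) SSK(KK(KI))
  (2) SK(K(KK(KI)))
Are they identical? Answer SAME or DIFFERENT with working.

Term A:
  start: SSK(KK(KI))
  →1  S(KK(KI))(K(KK(KI)))
  →2  SK(K(KK(KI)))
  →3  SK(KK)

Term B:
  start: SK(K(KK(KI)))
  →1  SK(KK)

Answer: SAME — A ⇓ SK(KK), B ⇓ SK(KK)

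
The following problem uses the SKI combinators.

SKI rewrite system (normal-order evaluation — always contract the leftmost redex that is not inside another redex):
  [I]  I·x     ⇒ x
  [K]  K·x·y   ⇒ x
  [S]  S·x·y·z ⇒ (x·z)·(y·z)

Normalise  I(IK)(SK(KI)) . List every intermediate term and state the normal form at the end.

Answer: normal form = K(SK(KI))  (in 2 steps)

Reduction:
  start: I(IK)(SK(KI))
  [1] IK(SK(KI))
  [2] K(SK(KI))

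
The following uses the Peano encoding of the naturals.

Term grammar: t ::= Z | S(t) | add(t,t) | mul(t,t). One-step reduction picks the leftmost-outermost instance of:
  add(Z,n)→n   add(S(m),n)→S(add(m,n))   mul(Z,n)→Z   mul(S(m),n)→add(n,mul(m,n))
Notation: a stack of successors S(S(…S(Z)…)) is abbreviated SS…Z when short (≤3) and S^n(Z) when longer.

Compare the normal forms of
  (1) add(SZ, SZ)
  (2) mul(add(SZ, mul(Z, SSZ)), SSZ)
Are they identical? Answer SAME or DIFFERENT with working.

Answer: SAME — A ⇓ SSZ, B ⇓ SSZ

Working:
Term A:
  start: add(SZ, SZ)
  step 1: S(add(Z, SZ))
  step 2: SSZ

Term B:
  start: mul(add(SZ, mul(Z, SSZ)), SSZ)
  step 1: mul(S(add(Z, mul(Z, SSZ))), SSZ)
  step 2: add(SSZ, mul(add(Z, mul(Z, SSZ)), SSZ))
  step 3: S(add(SZ, mul(add(Z, mul(Z, SSZ)), SSZ)))
  step 4: S(S(add(Z, mul(add(Z, mul(Z, SSZ)), SSZ))))
  step 5: S(S(mul(add(Z, mul(Z, SSZ)), SSZ)))
  step 6: S(S(mul(mul(Z, SSZ), SSZ)))
  step 7: S(S(mul(Z, SSZ)))
  step 8: SSZ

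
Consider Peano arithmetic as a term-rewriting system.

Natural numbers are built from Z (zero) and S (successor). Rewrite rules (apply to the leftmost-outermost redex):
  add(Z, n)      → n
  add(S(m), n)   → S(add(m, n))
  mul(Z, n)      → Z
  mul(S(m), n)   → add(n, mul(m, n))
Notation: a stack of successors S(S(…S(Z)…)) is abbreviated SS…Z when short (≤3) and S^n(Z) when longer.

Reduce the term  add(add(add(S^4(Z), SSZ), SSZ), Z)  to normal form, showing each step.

  start: add(add(add(S^4(Z), SSZ), SSZ), Z)
  →1  add(add(S(add(SSSZ, SSZ)), SSZ), Z)
  →2  add(S(add(add(SSSZ, SSZ), SSZ)), Z)
  →3  S(add(add(add(SSSZ, SSZ), SSZ), Z))
  →4  S(add(add(S(add(SSZ, SSZ)), SSZ), Z))
  →5  S(add(S(add(add(SSZ, SSZ), SSZ)), Z))
  →6  S(S(add(add(add(SSZ, SSZ), SSZ), Z)))
  →7  S(S(add(add(S(add(SZ, SSZ)), SSZ), Z)))
  →8  S(S(add(S(add(add(SZ, SSZ), SSZ)), Z)))
  →9  S(S(S(add(add(add(SZ, SSZ), SSZ), Z))))
  →10  S(S(S(add(add(S(add(Z, SSZ)), SSZ), Z))))
  →11  S(S(S(add(S(add(add(Z, SSZ), SSZ)), Z))))
  →12  S(S(S(S(add(add(add(Z, SSZ), SSZ), Z)))))
  →13  S(S(S(S(add(add(SSZ, SSZ), Z)))))
  →14  S(S(S(S(add(S(add(SZ, SSZ)), Z)))))
  →15  S(S(S(S(S(add(add(SZ, SSZ), Z))))))
  →16  S(S(S(S(S(add(S(add(Z, SSZ)), Z))))))
  →17  S(S(S(S(S(S(add(add(Z, SSZ), Z)))))))
  →18  S(S(S(S(S(S(add(SSZ, Z)))))))
  →19  S(S(S(S(S(S(S(add(SZ, Z))))))))
  →20  S(S(S(S(S(S(S(S(add(Z, Z)))))))))
  →21  S^8(Z)

Answer: normal form = S^8(Z)  (in 21 steps)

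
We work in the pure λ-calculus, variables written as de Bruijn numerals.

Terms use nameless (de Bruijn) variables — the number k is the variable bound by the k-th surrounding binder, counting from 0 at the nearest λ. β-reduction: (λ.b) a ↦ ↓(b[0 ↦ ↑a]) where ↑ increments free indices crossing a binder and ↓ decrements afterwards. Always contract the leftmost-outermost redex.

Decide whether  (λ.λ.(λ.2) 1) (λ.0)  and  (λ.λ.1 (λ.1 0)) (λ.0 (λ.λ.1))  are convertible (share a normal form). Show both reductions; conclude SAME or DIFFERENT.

Term A:
  start: (λ.λ.(λ.2) 1) (λ.0)
  →1  λ.(λ.λ.0) (λ.0)
  →2  λ.λ.0

Term B:
  start: (λ.λ.1 (λ.1 0)) (λ.0 (λ.λ.1))
  →1  λ.(λ.0 (λ.λ.1)) (λ.1 0)
  →2  λ.(λ.1 0) (λ.λ.1)
  →3  λ.0 (λ.λ.1)

Answer: DIFFERENT — A ⇓ λ.λ.0, B ⇓ λ.0 (λ.λ.1)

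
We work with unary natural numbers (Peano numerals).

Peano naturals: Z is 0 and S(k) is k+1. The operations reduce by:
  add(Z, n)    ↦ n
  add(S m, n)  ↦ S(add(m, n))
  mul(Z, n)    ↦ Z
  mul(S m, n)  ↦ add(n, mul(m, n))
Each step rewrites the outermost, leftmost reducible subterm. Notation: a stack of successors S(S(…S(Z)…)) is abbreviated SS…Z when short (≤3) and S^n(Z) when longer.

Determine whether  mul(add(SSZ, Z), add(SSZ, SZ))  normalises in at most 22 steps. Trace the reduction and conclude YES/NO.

Answer: YES — reaches normal form S^6(Z) in 20 ≤ 22 steps

Derivation:
  start: mul(add(SSZ, Z), add(SSZ, SZ))
  [1] mul(S(add(SZ, Z)), add(SSZ, SZ))
  [2] add(add(SSZ, SZ), mul(add(SZ, Z), add(SSZ, SZ)))
  [3] add(S(add(SZ, SZ)), mul(add(SZ, Z), add(SSZ, SZ)))
  [4] S(add(add(SZ, SZ), mul(add(SZ, Z), add(SSZ, SZ))))
  [5] S(add(S(add(Z, SZ)), mul(add(SZ, Z), add(SSZ, SZ))))
  [6] S(S(add(add(Z, SZ), mul(add(SZ, Z), add(SSZ, SZ)))))
  [7] S(S(add(SZ, mul(add(SZ, Z), add(SSZ, SZ)))))
  [8] S(S(S(add(Z, mul(add(SZ, Z), add(SSZ, SZ))))))
  [9] S(S(S(mul(add(SZ, Z), add(SSZ, SZ)))))
  [10] S(S(S(mul(S(add(Z, Z)), add(SSZ, SZ)))))
  [11] S(S(S(add(add(SSZ, SZ), mul(add(Z, Z), add(SSZ, SZ))))))
  [12] S(S(S(add(S(add(SZ, SZ)), mul(add(Z, Z), add(SSZ, SZ))))))
  [13] S(S(S(S(add(add(SZ, SZ), mul(add(Z, Z), add(SSZ, SZ)))))))
  [14] S(S(S(S(add(S(add(Z, SZ)), mul(add(Z, Z), add(SSZ, SZ)))))))
  [15] S(S(S(S(S(add(add(Z, SZ), mul(add(Z, Z), add(SSZ, SZ))))))))
  [16] S(S(S(S(S(add(SZ, mul(add(Z, Z), add(SSZ, SZ))))))))
  [17] S(S(S(S(S(S(add(Z, mul(add(Z, Z), add(SSZ, SZ)))))))))
  [18] S(S(S(S(S(S(mul(add(Z, Z), add(SSZ, SZ))))))))
  [19] S(S(S(S(S(S(mul(Z, add(SSZ, SZ))))))))
  [20] S^6(Z)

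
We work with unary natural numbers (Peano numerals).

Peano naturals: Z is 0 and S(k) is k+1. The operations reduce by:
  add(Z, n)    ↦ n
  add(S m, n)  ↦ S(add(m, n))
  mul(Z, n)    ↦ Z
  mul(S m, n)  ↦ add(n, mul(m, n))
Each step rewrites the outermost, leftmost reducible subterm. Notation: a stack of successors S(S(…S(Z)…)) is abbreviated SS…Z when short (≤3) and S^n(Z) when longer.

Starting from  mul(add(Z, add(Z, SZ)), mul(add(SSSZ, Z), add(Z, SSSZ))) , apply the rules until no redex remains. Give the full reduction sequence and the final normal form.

  start: mul(add(Z, add(Z, SZ)), mul(add(SSSZ, Z), add(Z, SSSZ)))
  →1  mul(add(Z, SZ), mul(add(SSSZ, Z), add(Z, SSSZ)))
  →2  mul(SZ, mul(add(SSSZ, Z), add(Z, SSSZ)))
  →3  add(mul(add(SSSZ, Z), add(Z, SSSZ)), mul(Z, mul(add(SSSZ, Z), add(Z, SSSZ))))
  →4  add(mul(S(add(SSZ, Z)), add(Z, SSSZ)), mul(Z, mul(add(SSSZ, Z), add(Z, SSSZ))))
  →5  add(add(add(Z, SSSZ), mul(add(SSZ, Z), add(Z, SSSZ))), mul(Z, mul(add(SSSZ, Z), add(Z, SSSZ))))
  →6  add(add(SSSZ, mul(add(SSZ, Z), add(Z, SSSZ))), mul(Z, mul(add(SSSZ, Z), add(Z, SSSZ))))
  →7  add(S(add(SSZ, mul(add(SSZ, Z), add(Z, SSSZ)))), mul(Z, mul(add(SSSZ, Z), add(Z, SSSZ))))
  →8  S(add(add(SSZ, mul(add(SSZ, Z), add(Z, SSSZ))), mul(Z, mul(add(SSSZ, Z), add(Z, SSSZ)))))
  →9  S(add(S(add(SZ, mul(add(SSZ, Z), add(Z, SSSZ)))), mul(Z, mul(add(SSSZ, Z), add(Z, SSSZ)))))
  →10  S(S(add(add(SZ, mul(add(SSZ, Z), add(Z, SSSZ))), mul(Z, mul(add(SSSZ, Z), add(Z, SSSZ))))))
  →11  S(S(add(S(add(Z, mul(add(SSZ, Z), add(Z, SSSZ)))), mul(Z, mul(add(SSSZ, Z), add(Z, SSSZ))))))
  →12  S(S(S(add(add(Z, mul(add(SSZ, Z), add(Z, SSSZ))), mul(Z, mul(add(SSSZ, Z), add(Z, SSSZ)))))))
  →13  S(S(S(add(mul(add(SSZ, Z), add(Z, SSSZ)), mul(Z, mul(add(SSSZ, Z), add(Z, SSSZ)))))))
  →14  S(S(S(add(mul(S(add(SZ, Z)), add(Z, SSSZ)), mul(Z, mul(add(SSSZ, Z), add(Z, SSSZ)))))))
  →15  S(S(S(add(add(add(Z, SSSZ), mul(add(SZ, Z), add(Z, SSSZ))), mul(Z, mul(add(SSSZ, Z), add(Z, SSSZ)))))))
  →16  S(S(S(add(add(SSSZ, mul(add(SZ, Z), add(Z, SSSZ))), mul(Z, mul(add(SSSZ, Z), add(Z, SSSZ)))))))
  →17  S(S(S(add(S(add(SSZ, mul(add(SZ, Z), add(Z, SSSZ)))), mul(Z, mul(add(SSSZ, Z), add(Z, SSSZ)))))))
  →18  S(S(S(S(add(add(SSZ, mul(add(SZ, Z), add(Z, SSSZ))), mul(Z, mul(add(SSSZ, Z), add(Z, SSSZ))))))))
  →19  S(S(S(S(add(S(add(SZ, mul(add(SZ, Z), add(Z, SSSZ)))), mul(Z, mul(add(SSSZ, Z), add(Z, SSSZ))))))))
  →20  S(S(S(S(S(add(add(SZ, mul(add(SZ, Z), add(Z, SSSZ))), mul(Z, mul(add(SSSZ, Z), add(Z, SSSZ)))))))))
  →21  S(S(S(S(S(add(S(add(Z, mul(add(SZ, Z), add(Z, SSSZ)))), mul(Z, mul(add(SSSZ, Z), add(Z, SSSZ)))))))))
  →22  S(S(S(S(S(S(add(add(Z, mul(add(SZ, Z), add(Z, SSSZ))), mul(Z, mul(add(SSSZ, Z), add(Z, SSSZ))))))))))
  →23  S(S(S(S(S(S(add(mul(add(SZ, Z), add(Z, SSSZ)), mul(Z, mul(add(SSSZ, Z), add(Z, SSSZ))))))))))
  →24  S(S(S(S(S(S(add(mul(S(add(Z, Z)), add(Z, SSSZ)), mul(Z, mul(add(SSSZ, Z), add(Z, SSSZ))))))))))
  →25  S(S(S(S(S(S(add(add(add(Z, SSSZ), mul(add(Z, Z), add(Z, SSSZ))), mul(Z, mul(add(SSSZ, Z), add(Z, SSSZ))))))))))
  →26  S(S(S(S(S(S(add(add(SSSZ, mul(add(Z, Z), add(Z, SSSZ))), mul(Z, mul(add(SSSZ, Z), add(Z, SSSZ))))))))))
  →27  S(S(S(S(S(S(add(S(add(SSZ, mul(add(Z, Z), add(Z, SSSZ)))), mul(Z, mul(add(SSSZ, Z), add(Z, SSSZ))))))))))
  →28  S(S(S(S(S(S(S(add(add(SSZ, mul(add(Z, Z), add(Z, SSSZ))), mul(Z, mul(add(SSSZ, Z), add(Z, SSSZ)))))))))))
  →29  S(S(S(S(S(S(S(add(S(add(SZ, mul(add(Z, Z), add(Z, SSSZ)))), mul(Z, mul(add(SSSZ, Z), add(Z, SSSZ)))))))))))
  →30  S(S(S(S(S(S(S(S(add(add(SZ, mul(add(Z, Z), add(Z, SSSZ))), mul(Z, mul(add(SSSZ, Z), add(Z, SSSZ))))))))))))
  →31  S(S(S(S(S(S(S(S(add(S(add(Z, mul(add(Z, Z), add(Z, SSSZ)))), mul(Z, mul(add(SSSZ, Z), add(Z, SSSZ))))))))))))
  →32  S(S(S(S(S(S(S(S(S(add(add(Z, mul(add(Z, Z), add(Z, SSSZ))), mul(Z, mul(add(SSSZ, Z), add(Z, SSSZ)))))))))))))
  →33  S(S(S(S(S(S(S(S(S(add(mul(add(Z, Z), add(Z, SSSZ)), mul(Z, mul(add(SSSZ, Z), add(Z, SSSZ)))))))))))))
  →34  S(S(S(S(S(S(S(S(S(add(mul(Z, add(Z, SSSZ)), mul(Z, mul(add(SSSZ, Z), add(Z, SSSZ)))))))))))))
  →35  S(S(S(S(S(S(S(S(S(add(Z, mul(Z, mul(add(SSSZ, Z), add(Z, SSSZ)))))))))))))
  →36  S(S(S(S(S(S(S(S(S(mul(Z, mul(add(SSSZ, Z), add(Z, SSSZ))))))))))))
  →37  S^9(Z)

Answer: normal form = S^9(Z)  (in 37 steps)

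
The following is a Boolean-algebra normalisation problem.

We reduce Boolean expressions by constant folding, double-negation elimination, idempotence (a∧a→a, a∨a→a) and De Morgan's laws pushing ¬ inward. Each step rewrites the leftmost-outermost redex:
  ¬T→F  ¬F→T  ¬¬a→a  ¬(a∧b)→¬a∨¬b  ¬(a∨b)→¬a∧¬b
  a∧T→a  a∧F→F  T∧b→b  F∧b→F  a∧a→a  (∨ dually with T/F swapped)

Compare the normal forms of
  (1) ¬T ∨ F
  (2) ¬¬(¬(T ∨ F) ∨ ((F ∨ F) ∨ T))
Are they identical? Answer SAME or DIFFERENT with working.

Term A:
  start: ¬T ∨ F
  step 1: ¬T
  step 2: F

Term B:
  start: ¬¬(¬(T ∨ F) ∨ ((F ∨ F) ∨ T))
  step 1: ¬(T ∨ F) ∨ ((F ∨ F) ∨ T)
  step 2: (¬T ∧ ¬F) ∨ ((F ∨ F) ∨ T)
  step 3: (F ∧ ¬F) ∨ ((F ∨ F) ∨ T)
  step 4: F ∨ ((F ∨ F) ∨ T)
  step 5: (F ∨ F) ∨ T
  step 6: T

Answer: DIFFERENT — A ⇓ F, B ⇓ T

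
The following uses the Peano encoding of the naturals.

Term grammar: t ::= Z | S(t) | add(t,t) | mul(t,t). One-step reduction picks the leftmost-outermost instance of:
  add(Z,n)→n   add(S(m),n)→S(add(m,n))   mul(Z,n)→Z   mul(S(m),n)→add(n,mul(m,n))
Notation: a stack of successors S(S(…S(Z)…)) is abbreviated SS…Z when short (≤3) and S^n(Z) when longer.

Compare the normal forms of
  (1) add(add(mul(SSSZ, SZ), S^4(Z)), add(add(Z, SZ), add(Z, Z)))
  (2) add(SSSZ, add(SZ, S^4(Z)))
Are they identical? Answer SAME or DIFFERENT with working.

Term A:
  start: add(add(mul(SSSZ, SZ), S^4(Z)), add(add(Z, SZ), add(Z, Z)))
  step 1: add(add(add(SZ, mul(SSZ, SZ)), S^4(Z)), add(add(Z, SZ), add(Z, Z)))
  step 2: add(add(S(add(Z, mul(SSZ, SZ))), S^4(Z)), add(add(Z, SZ), add(Z, Z)))
  step 3: add(S(add(add(Z, mul(SSZ, SZ)), S^4(Z))), add(add(Z, SZ), add(Z, Z)))
  step 4: S(add(add(add(Z, mul(SSZ, SZ)), S^4(Z)), add(add(Z, SZ), add(Z, Z))))
  step 5: S(add(add(mul(SSZ, SZ), S^4(Z)), add(add(Z, SZ), add(Z, Z))))
  step 6: S(add(add(add(SZ, mul(SZ, SZ)), S^4(Z)), add(add(Z, SZ), add(Z, Z))))
  step 7: S(add(add(S(add(Z, mul(SZ, SZ))), S^4(Z)), add(add(Z, SZ), add(Z, Z))))
  step 8: S(add(S(add(add(Z, mul(SZ, SZ)), S^4(Z))), add(add(Z, SZ), add(Z, Z))))
  step 9: S(S(add(add(add(Z, mul(SZ, SZ)), S^4(Z)), add(add(Z, SZ), add(Z, Z)))))
  step 10: S(S(add(add(mul(SZ, SZ), S^4(Z)), add(add(Z, SZ), add(Z, Z)))))
  step 11: S(S(add(add(add(SZ, mul(Z, SZ)), S^4(Z)), add(add(Z, SZ), add(Z, Z)))))
  step 12: S(S(add(add(S(add(Z, mul(Z, SZ))), S^4(Z)), add(add(Z, SZ), add(Z, Z)))))
  step 13: S(S(add(S(add(add(Z, mul(Z, SZ)), S^4(Z))), add(add(Z, SZ), add(Z, Z)))))
  step 14: S(S(S(add(add(add(Z, mul(Z, SZ)), S^4(Z)), add(add(Z, SZ), add(Z, Z))))))
  step 15: S(S(S(add(add(mul(Z, SZ), S^4(Z)), add(add(Z, SZ), add(Z, Z))))))
  step 16: S(S(S(add(add(Z, S^4(Z)), add(add(Z, SZ), add(Z, Z))))))
  step 17: S(S(S(add(S^4(Z), add(add(Z, SZ), add(Z, Z))))))
  step 18: S(S(S(S(add(SSSZ, add(add(Z, SZ), add(Z, Z)))))))
  step 19: S(S(S(S(S(add(SSZ, add(add(Z, SZ), add(Z, Z))))))))
  step 20: S(S(S(S(S(S(add(SZ, add(add(Z, SZ), add(Z, Z)))))))))
  step 21: S(S(S(S(S(S(S(add(Z, add(add(Z, SZ), add(Z, Z))))))))))
  step 22: S(S(S(S(S(S(S(add(add(Z, SZ), add(Z, Z)))))))))
  step 23: S(S(S(S(S(S(S(add(SZ, add(Z, Z)))))))))
  step 24: S(S(S(S(S(S(S(S(add(Z, add(Z, Z))))))))))
  step 25: S(S(S(S(S(S(S(S(add(Z, Z)))))))))
  step 26: S^8(Z)

Term B:
  start: add(SSSZ, add(SZ, S^4(Z)))
  step 1: S(add(SSZ, add(SZ, S^4(Z))))
  step 2: S(S(add(SZ, add(SZ, S^4(Z)))))
  step 3: S(S(S(add(Z, add(SZ, S^4(Z))))))
  step 4: S(S(S(add(SZ, S^4(Z)))))
  step 5: S(S(S(S(add(Z, S^4(Z))))))
  step 6: S^8(Z)

Answer: SAME — A ⇓ S^8(Z), B ⇓ S^8(Z)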